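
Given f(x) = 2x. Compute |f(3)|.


f(3) = 6
|6| = 6

6


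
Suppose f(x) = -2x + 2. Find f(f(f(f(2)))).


f(2) = -2
f(-2) = 6
f(6) = -10
f(-10) = 22

22


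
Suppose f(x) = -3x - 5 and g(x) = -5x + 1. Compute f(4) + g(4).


f(4) = -17
g(4) = -19
Sum = -36

-36


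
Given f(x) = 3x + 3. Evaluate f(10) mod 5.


f(10) = 33
33 mod 5 = 3

3


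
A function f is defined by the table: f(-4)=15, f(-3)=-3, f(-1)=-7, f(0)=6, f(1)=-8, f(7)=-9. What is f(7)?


Reading from the table at x = 7

-9


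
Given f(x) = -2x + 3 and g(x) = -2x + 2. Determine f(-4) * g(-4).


f(-4) = 11
g(-4) = 10
Product = 110

110


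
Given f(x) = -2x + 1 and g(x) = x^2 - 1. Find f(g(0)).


3


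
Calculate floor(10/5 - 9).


10/5 = 2
2 - 9 = -7
floor(-7) = -7

-7


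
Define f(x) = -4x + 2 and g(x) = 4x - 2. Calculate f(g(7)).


g(7) = 26
f(26) = -102

-102


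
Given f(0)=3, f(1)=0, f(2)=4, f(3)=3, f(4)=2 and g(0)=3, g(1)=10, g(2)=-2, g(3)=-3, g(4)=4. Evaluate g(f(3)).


f(3) = 3
g(3) = -3

-3


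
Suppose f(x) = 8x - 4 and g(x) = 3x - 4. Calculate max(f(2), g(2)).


12


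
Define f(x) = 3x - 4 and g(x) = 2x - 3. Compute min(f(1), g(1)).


f(1) = -1
g(1) = -1
min = -1

-1


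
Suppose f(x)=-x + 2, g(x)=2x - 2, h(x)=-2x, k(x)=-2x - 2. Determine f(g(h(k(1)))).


k(1) = -4
h(-4) = 8
g(8) = 14
f(14) = -12

-12


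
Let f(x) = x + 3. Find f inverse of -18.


Solve x + 3 = -18
x = (-18 - 3) / 1 = -21

-21


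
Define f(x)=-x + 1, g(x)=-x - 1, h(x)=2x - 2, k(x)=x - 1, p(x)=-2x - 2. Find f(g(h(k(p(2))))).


p(2) = -6
k(-6) = -7
h(-7) = -16
g(-16) = 15
f(15) = -14

-14


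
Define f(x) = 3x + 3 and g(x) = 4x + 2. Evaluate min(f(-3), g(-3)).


f(-3) = -6
g(-3) = -10
min = -10

-10


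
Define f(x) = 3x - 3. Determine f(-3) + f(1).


f(-3) = -12
f(1) = 0
Sum = -12

-12


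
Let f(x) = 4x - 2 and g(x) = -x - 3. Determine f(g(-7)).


14


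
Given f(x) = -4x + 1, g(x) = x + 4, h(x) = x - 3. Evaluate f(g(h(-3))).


h(-3) = -6
g(-6) = -2
f(-2) = 9

9


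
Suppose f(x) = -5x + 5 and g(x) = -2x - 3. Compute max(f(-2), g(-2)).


15


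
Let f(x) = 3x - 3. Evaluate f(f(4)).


f(4) = 9
f(9) = 24

24


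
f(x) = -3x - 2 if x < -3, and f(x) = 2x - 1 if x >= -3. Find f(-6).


-6 satisfies x < -3
f(-6) = 16

16


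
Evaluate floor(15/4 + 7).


15/4 = 3.75
3.75 + 7 = 10.75
floor(10.75) = 10

10


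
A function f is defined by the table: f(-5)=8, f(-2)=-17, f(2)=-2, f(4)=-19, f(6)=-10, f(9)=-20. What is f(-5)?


Reading from the table at x = -5

8


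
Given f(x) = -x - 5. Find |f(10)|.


15


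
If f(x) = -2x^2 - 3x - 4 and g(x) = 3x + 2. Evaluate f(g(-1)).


g(-1) = -1
f(-1) = (-2)*(-1)^2 - 3*(-1) - 4 = -3

-3


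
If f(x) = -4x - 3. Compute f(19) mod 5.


f(19) = -79
-79 mod 5 = 1

1


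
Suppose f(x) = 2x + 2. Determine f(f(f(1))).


22


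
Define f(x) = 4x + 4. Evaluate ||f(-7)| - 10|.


f(-7) = -24
|-24| = 24
|24 - 10| = 14

14


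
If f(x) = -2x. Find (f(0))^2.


f(0) = 0
(0)^2 = 0

0


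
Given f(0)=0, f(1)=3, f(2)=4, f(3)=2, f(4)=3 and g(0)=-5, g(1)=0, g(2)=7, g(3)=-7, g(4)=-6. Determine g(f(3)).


f(3) = 2
g(2) = 7

7


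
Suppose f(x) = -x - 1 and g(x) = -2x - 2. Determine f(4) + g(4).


f(4) = -5
g(4) = -10
Sum = -15

-15


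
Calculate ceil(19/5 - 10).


-6


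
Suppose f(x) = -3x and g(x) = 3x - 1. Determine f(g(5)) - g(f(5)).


f(g(5)) = -42
g(f(5)) = -46
Difference = 4

4


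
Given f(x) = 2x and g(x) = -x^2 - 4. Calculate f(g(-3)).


-26


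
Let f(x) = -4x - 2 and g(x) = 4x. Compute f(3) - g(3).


f(3) = -14
g(3) = 12
Difference = -26

-26


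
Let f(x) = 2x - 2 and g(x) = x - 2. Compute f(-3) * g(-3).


f(-3) = -8
g(-3) = -5
Product = 40

40


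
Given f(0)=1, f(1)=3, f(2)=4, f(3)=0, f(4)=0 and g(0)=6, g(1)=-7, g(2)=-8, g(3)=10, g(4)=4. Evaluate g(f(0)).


f(0) = 1
g(1) = -7

-7


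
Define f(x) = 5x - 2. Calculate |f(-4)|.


f(-4) = -22
|-22| = 22

22


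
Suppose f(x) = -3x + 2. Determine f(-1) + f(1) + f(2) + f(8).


-22


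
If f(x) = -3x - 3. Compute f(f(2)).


f(2) = -9
f(-9) = 24

24


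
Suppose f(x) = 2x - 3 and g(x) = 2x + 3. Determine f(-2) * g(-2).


7


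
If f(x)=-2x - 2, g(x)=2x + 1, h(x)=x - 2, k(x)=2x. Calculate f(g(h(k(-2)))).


k(-2) = -4
h(-4) = -6
g(-6) = -11
f(-11) = 20

20


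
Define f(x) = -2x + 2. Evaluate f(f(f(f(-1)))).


f(-1) = 4
f(4) = -6
f(-6) = 14
f(14) = -26

-26


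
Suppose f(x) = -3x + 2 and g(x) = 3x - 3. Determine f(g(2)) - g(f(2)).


f(g(2)) = -7
g(f(2)) = -15
Difference = 8

8


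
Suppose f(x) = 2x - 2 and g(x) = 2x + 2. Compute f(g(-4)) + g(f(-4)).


f(g(-4)) = -14
g(f(-4)) = -18
Sum = -32

-32


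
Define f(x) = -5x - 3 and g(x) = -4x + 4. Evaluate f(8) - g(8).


f(8) = -43
g(8) = -28
Difference = -15

-15


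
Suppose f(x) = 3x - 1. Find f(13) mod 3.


f(13) = 38
38 mod 3 = 2

2


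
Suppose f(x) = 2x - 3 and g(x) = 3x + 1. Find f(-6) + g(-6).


f(-6) = -15
g(-6) = -17
Sum = -32

-32


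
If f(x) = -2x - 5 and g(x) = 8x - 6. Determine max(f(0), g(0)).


f(0) = -5
g(0) = -6
max = -5

-5


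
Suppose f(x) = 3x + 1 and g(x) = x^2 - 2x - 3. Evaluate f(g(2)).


-8


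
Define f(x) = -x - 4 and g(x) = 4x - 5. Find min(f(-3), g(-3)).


-17


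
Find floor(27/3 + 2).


27/3 = 9
9 + 2 = 11
floor(11) = 11

11


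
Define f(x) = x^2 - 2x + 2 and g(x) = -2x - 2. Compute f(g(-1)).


g(-1) = 0
f(0) = 1*(0)^2 - 2*(0) + 2 = 2

2


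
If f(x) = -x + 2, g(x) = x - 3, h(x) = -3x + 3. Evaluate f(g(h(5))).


h(5) = -12
g(-12) = -15
f(-15) = 17

17


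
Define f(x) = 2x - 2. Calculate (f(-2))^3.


-216


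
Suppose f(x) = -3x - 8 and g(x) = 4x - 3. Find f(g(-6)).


g(-6) = -27
f(-27) = 73

73


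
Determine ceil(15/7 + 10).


13


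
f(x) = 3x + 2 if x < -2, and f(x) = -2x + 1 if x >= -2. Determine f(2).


-3


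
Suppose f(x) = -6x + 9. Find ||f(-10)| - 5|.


f(-10) = 69
|69| = 69
|69 - 5| = 64

64


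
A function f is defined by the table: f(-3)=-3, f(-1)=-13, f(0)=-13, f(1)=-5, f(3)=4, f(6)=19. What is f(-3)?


-3


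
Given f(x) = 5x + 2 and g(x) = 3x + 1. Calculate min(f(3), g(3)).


f(3) = 17
g(3) = 10
min = 10

10


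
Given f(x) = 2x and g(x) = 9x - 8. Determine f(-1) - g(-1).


f(-1) = -2
g(-1) = -17
Difference = 15

15


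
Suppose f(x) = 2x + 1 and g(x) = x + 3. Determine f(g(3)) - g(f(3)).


f(g(3)) = 13
g(f(3)) = 10
Difference = 3

3


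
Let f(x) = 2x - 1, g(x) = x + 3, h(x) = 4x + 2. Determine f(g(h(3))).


h(3) = 14
g(14) = 17
f(17) = 33

33


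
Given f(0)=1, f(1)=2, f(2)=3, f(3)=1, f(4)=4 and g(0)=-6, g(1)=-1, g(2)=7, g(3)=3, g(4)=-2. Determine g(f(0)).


-1


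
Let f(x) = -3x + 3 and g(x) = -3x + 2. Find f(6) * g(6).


f(6) = -15
g(6) = -16
Product = 240

240


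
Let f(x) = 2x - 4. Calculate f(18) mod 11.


f(18) = 32
32 mod 11 = 10

10


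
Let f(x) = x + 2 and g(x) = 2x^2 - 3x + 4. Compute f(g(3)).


g(3) = 13
f(13) = 15

15


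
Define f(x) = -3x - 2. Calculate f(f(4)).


f(4) = -14
f(-14) = 40

40


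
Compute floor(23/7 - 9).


23/7 = 3.2857
3.2857 - 9 = -5.7143
floor(-5.7143) = -6

-6


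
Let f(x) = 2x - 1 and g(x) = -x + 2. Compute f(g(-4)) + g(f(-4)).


f(g(-4)) = 11
g(f(-4)) = 11
Sum = 22

22


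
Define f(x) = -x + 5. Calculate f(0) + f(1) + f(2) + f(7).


f(0) = 5
f(1) = 4
f(2) = 3
f(7) = -2
Sum = 10

10


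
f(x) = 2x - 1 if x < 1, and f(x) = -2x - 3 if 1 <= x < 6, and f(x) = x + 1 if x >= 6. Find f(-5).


-5 satisfies x < 1
f(-5) = -11

-11


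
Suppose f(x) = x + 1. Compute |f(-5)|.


4


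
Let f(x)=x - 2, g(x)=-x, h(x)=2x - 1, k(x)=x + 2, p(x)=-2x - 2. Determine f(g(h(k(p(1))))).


p(1) = -4
k(-4) = -2
h(-2) = -5
g(-5) = 5
f(5) = 3

3


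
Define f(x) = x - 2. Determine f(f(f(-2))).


-8


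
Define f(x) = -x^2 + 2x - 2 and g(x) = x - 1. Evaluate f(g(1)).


g(1) = 0
f(0) = (-1)*(0)^2 + 2*(0) - 2 = -2

-2


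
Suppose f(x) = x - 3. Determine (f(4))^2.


f(4) = 1
(1)^2 = 1

1


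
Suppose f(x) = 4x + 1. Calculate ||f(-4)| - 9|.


f(-4) = -15
|-15| = 15
|15 - 9| = 6

6


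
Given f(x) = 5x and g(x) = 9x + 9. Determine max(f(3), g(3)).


f(3) = 15
g(3) = 36
max = 36

36


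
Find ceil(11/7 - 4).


11/7 = 1.5714
1.5714 - 4 = -2.4286
ceil(-2.4286) = -2

-2


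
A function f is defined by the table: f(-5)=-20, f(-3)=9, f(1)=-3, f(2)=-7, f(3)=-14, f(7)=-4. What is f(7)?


Reading from the table at x = 7

-4


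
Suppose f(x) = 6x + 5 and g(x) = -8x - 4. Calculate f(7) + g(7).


f(7) = 47
g(7) = -60
Sum = -13

-13


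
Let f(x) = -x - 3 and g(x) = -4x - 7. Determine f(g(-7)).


g(-7) = 21
f(21) = -24

-24


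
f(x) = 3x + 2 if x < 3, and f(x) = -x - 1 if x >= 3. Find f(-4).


-4 satisfies x < 3
f(-4) = -10

-10


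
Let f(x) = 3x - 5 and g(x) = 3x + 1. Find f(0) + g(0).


-4


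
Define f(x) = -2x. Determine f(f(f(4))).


-32


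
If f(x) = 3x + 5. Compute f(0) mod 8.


f(0) = 5
5 mod 8 = 5

5


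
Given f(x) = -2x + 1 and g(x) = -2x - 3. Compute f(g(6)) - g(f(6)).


f(g(6)) = 31
g(f(6)) = 19
Difference = 12

12


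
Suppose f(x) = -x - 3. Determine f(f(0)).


f(0) = -3
f(-3) = 0

0


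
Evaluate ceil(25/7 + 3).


25/7 = 3.5714
3.5714 + 3 = 6.5714
ceil(6.5714) = 7

7


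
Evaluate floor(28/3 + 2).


28/3 = 9.3333
9.3333 + 2 = 11.3333
floor(11.3333) = 11

11


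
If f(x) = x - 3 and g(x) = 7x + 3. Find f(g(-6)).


g(-6) = -39
f(-39) = -42

-42


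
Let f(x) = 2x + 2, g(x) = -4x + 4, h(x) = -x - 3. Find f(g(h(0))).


h(0) = -3
g(-3) = 16
f(16) = 34

34


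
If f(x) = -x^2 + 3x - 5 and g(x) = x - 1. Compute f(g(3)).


g(3) = 2
f(2) = (-1)*(2)^2 + 3*(2) - 5 = -3

-3


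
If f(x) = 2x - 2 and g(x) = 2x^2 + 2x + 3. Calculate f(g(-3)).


g(-3) = 15
f(15) = 28

28


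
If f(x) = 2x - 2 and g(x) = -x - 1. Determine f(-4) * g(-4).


f(-4) = -10
g(-4) = 3
Product = -30

-30


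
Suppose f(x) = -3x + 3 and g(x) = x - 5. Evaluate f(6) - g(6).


f(6) = -15
g(6) = 1
Difference = -16

-16


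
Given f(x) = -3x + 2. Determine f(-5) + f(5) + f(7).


-15


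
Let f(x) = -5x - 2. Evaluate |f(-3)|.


f(-3) = 13
|13| = 13

13


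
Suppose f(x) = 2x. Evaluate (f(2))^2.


16


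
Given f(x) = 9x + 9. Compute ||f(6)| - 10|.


53


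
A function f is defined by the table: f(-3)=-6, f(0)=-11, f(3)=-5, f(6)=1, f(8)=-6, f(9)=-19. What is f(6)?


Reading from the table at x = 6

1


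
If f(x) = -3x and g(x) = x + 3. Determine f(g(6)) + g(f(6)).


f(g(6)) = -27
g(f(6)) = -15
Sum = -42

-42


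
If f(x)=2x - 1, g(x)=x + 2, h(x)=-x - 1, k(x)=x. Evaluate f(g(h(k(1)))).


-1


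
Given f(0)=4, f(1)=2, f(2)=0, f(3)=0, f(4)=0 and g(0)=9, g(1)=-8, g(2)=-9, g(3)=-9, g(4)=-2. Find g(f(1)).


f(1) = 2
g(2) = -9

-9


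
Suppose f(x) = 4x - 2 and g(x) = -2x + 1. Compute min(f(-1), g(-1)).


f(-1) = -6
g(-1) = 3
min = -6

-6


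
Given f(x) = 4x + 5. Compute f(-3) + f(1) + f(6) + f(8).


f(-3) = -7
f(1) = 9
f(6) = 29
f(8) = 37
Sum = 68

68


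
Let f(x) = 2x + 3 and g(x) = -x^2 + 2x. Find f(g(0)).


g(0) = 0
f(0) = 3

3


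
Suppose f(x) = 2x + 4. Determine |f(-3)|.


f(-3) = -2
|-2| = 2

2


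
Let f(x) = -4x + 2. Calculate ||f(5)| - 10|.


f(5) = -18
|-18| = 18
|18 - 10| = 8

8


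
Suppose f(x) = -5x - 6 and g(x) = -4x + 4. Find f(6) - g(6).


f(6) = -36
g(6) = -20
Difference = -16

-16


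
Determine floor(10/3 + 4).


7


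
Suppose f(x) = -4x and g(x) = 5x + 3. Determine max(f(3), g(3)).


f(3) = -12
g(3) = 18
max = 18

18


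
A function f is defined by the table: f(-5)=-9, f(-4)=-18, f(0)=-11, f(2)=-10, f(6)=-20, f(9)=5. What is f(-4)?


Reading from the table at x = -4

-18


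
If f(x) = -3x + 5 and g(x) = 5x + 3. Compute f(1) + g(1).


f(1) = 2
g(1) = 8
Sum = 10

10


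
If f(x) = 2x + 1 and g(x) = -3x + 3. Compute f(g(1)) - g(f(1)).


f(g(1)) = 1
g(f(1)) = -6
Difference = 7

7


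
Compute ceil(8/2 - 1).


8/2 = 4
4 - 1 = 3
ceil(3) = 3

3


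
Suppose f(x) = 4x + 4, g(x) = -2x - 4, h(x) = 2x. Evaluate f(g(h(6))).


h(6) = 12
g(12) = -28
f(-28) = -108

-108


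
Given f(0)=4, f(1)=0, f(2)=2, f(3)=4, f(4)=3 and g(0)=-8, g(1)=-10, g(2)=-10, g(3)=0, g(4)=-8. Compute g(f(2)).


f(2) = 2
g(2) = -10

-10


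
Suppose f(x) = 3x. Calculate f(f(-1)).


-9


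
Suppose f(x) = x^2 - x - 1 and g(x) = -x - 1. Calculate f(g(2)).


g(2) = -3
f(-3) = 1*(-3)^2 - 1*(-3) - 1 = 11

11


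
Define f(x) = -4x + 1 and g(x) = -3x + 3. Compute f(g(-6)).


g(-6) = 21
f(21) = -83

-83


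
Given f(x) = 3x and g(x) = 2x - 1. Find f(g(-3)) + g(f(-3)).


f(g(-3)) = -21
g(f(-3)) = -19
Sum = -40

-40


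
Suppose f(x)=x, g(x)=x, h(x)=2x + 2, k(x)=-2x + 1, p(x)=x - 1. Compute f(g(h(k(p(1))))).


p(1) = 0
k(0) = 1
h(1) = 4
g(4) = 4
f(4) = 4

4


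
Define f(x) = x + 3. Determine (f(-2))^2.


f(-2) = 1
(1)^2 = 1

1


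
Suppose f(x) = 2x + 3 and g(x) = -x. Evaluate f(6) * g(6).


f(6) = 15
g(6) = -6
Product = -90

-90


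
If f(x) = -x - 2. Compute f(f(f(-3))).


f(-3) = 1
f(1) = -3
f(-3) = 1

1


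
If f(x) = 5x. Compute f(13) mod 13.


f(13) = 65
65 mod 13 = 0

0


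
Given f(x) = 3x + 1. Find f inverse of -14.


Solve 3x + 1 = -14
x = (-14 - 1) / 3 = -5

-5


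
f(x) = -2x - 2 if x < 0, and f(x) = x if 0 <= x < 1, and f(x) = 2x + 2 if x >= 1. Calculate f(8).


8 satisfies x >= 1
f(8) = 18

18


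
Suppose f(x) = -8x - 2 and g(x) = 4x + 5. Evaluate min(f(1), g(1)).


-10


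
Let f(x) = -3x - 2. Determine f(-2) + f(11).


-31


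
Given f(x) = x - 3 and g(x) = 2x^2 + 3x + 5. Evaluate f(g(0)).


2


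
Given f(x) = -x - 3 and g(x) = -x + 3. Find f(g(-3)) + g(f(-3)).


-6


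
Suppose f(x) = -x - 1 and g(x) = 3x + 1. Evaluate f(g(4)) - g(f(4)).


0


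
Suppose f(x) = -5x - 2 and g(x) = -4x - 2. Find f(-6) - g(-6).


f(-6) = 28
g(-6) = 22
Difference = 6

6


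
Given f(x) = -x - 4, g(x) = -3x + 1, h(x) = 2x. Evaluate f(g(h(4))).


h(4) = 8
g(8) = -23
f(-23) = 19

19


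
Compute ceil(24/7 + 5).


9


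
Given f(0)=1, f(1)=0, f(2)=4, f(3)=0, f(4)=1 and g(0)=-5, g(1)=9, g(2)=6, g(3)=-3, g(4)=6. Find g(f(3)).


f(3) = 0
g(0) = -5

-5


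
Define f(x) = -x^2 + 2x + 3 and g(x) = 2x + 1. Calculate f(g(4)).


g(4) = 9
f(9) = (-1)*(9)^2 + 2*(9) + 3 = -60

-60


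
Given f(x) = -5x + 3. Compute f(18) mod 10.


f(18) = -87
-87 mod 10 = 3

3


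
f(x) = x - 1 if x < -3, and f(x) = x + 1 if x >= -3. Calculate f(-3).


-2


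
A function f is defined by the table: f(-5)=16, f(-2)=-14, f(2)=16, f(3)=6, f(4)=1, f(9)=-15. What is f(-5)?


16


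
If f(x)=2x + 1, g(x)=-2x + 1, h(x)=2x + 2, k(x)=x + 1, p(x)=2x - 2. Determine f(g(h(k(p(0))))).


p(0) = -2
k(-2) = -1
h(-1) = 0
g(0) = 1
f(1) = 3

3


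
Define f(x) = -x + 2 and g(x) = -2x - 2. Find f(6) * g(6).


f(6) = -4
g(6) = -14
Product = 56

56


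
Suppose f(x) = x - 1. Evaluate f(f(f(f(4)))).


f(4) = 3
f(3) = 2
f(2) = 1
f(1) = 0

0


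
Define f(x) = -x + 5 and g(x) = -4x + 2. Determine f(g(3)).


g(3) = -10
f(-10) = 15

15


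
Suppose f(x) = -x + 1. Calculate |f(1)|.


f(1) = 0
|0| = 0

0


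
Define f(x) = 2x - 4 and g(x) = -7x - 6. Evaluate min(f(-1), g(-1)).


f(-1) = -6
g(-1) = 1
min = -6

-6


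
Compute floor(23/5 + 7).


23/5 = 4.6
4.6 + 7 = 11.6
floor(11.6) = 11

11


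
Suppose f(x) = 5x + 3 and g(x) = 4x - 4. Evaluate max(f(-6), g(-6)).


f(-6) = -27
g(-6) = -28
max = -27

-27


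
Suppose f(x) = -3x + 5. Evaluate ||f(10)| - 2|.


23


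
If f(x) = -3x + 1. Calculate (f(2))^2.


f(2) = -5
(-5)^2 = 25

25


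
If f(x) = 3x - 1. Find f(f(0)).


f(0) = -1
f(-1) = -4

-4


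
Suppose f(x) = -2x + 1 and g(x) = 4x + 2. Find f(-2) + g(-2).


f(-2) = 5
g(-2) = -6
Sum = -1

-1


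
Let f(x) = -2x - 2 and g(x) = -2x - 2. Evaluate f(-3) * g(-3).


16


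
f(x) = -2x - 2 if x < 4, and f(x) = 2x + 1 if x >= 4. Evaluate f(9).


9 satisfies x >= 4
f(9) = 19

19


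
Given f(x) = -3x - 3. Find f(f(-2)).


f(-2) = 3
f(3) = -12

-12


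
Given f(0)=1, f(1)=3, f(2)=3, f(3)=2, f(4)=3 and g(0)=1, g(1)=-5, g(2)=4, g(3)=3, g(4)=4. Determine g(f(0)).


f(0) = 1
g(1) = -5

-5


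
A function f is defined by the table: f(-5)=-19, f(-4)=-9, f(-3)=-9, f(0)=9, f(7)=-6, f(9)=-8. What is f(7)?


-6


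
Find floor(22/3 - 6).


1


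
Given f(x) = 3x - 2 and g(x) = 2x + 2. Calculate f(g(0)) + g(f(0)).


f(g(0)) = 4
g(f(0)) = -2
Sum = 2

2


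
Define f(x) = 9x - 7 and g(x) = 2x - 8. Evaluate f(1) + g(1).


-4


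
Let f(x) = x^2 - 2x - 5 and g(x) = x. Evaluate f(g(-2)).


g(-2) = -2
f(-2) = 1*(-2)^2 - 2*(-2) - 5 = 3

3


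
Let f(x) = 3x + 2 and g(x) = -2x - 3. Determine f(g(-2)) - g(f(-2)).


0


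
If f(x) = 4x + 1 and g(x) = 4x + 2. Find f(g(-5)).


-71


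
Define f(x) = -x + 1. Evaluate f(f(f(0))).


1


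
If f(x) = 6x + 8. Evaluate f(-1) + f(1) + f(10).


f(-1) = 2
f(1) = 14
f(10) = 68
Sum = 84

84


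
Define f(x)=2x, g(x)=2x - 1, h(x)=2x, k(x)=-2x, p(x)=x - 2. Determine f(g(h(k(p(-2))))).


62


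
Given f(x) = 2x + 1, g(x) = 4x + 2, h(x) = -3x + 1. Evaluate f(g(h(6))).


h(6) = -17
g(-17) = -66
f(-66) = -131

-131


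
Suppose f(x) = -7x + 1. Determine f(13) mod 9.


f(13) = -90
-90 mod 9 = 0

0


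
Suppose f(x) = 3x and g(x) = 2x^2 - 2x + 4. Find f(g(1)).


g(1) = 4
f(4) = 12

12


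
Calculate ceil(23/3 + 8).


23/3 = 7.6667
7.6667 + 8 = 15.6667
ceil(15.6667) = 16

16


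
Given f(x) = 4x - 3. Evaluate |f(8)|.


f(8) = 29
|29| = 29

29


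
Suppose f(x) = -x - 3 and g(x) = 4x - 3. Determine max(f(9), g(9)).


f(9) = -12
g(9) = 33
max = 33

33


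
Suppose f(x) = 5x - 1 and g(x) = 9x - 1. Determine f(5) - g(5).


-20


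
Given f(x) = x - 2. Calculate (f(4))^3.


f(4) = 2
(2)^3 = 8

8


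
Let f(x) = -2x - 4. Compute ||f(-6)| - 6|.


f(-6) = 8
|8| = 8
|8 - 6| = 2

2


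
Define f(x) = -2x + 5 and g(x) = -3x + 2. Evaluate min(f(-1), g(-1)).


f(-1) = 7
g(-1) = 5
min = 5

5


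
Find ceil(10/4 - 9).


10/4 = 2.5
2.5 - 9 = -6.5
ceil(-6.5) = -6

-6


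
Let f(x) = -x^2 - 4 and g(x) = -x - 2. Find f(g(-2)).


g(-2) = 0
f(0) = (-1)*(0)^2 - 4 = -4

-4


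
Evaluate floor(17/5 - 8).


17/5 = 3.4
3.4 - 8 = -4.6
floor(-4.6) = -5

-5


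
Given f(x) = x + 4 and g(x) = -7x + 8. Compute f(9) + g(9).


-42


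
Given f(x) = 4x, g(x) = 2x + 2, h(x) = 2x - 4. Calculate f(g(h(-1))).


h(-1) = -6
g(-6) = -10
f(-10) = -40

-40


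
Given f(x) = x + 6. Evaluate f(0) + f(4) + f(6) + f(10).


44


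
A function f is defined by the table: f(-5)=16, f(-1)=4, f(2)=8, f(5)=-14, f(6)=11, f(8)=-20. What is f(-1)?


Reading from the table at x = -1

4


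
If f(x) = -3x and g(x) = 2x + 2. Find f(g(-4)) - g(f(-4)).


f(g(-4)) = 18
g(f(-4)) = 26
Difference = -8

-8


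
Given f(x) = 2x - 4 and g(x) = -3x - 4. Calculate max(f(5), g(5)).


f(5) = 6
g(5) = -19
max = 6

6


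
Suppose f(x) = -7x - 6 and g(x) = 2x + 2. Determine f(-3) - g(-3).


f(-3) = 15
g(-3) = -4
Difference = 19

19


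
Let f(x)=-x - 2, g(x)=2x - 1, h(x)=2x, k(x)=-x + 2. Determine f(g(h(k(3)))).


k(3) = -1
h(-1) = -2
g(-2) = -5
f(-5) = 3

3


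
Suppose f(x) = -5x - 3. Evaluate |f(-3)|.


12


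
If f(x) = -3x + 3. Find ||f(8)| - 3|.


f(8) = -21
|-21| = 21
|21 - 3| = 18

18


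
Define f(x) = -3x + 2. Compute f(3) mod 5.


f(3) = -7
-7 mod 5 = 3

3


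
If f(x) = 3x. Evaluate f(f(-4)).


f(-4) = -12
f(-12) = -36

-36


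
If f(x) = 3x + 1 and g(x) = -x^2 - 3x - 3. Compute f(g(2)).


g(2) = -13
f(-13) = -38

-38


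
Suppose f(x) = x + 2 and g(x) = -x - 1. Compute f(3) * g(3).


f(3) = 5
g(3) = -4
Product = -20

-20


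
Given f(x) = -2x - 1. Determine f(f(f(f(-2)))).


-27


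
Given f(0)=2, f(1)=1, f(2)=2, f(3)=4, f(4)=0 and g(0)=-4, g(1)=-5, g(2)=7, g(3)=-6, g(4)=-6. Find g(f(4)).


f(4) = 0
g(0) = -4

-4


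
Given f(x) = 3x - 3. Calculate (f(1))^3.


0


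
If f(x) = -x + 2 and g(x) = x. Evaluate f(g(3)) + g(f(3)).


-2


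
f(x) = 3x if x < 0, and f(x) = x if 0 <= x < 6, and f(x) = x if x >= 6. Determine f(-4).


-4 satisfies x < 0
f(-4) = -12

-12


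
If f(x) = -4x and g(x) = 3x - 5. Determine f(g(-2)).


44


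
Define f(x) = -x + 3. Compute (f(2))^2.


f(2) = 1
(1)^2 = 1

1


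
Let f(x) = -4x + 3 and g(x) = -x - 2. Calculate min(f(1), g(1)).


f(1) = -1
g(1) = -3
min = -3

-3


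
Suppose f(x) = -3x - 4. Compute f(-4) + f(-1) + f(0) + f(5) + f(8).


f(-4) = 8
f(-1) = -1
f(0) = -4
f(5) = -19
f(8) = -28
Sum = -44

-44


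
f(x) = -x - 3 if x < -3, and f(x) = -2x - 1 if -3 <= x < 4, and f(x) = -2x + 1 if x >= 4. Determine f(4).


4 satisfies x >= 4
f(4) = -7

-7


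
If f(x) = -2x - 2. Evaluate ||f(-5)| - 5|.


f(-5) = 8
|8| = 8
|8 - 5| = 3

3


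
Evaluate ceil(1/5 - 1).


1/5 = 0.2
0.2 - 1 = -0.8
ceil(-0.8) = 0

0


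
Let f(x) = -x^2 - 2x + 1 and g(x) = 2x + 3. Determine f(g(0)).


g(0) = 3
f(3) = (-1)*(3)^2 - 2*(3) + 1 = -14

-14


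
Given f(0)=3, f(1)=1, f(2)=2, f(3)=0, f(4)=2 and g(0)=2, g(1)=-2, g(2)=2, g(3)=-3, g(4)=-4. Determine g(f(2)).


f(2) = 2
g(2) = 2

2


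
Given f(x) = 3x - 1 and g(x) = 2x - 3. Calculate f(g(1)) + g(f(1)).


f(g(1)) = -4
g(f(1)) = 1
Sum = -3

-3


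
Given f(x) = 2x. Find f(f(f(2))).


f(2) = 4
f(4) = 8
f(8) = 16

16


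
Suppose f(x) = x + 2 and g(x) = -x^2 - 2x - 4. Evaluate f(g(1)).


g(1) = -7
f(-7) = -5

-5


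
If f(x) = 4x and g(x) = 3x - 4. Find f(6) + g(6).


f(6) = 24
g(6) = 14
Sum = 38

38


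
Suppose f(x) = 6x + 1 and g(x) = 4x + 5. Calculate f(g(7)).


g(7) = 33
f(33) = 199

199


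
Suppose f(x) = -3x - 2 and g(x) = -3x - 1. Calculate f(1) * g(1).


f(1) = -5
g(1) = -4
Product = 20

20


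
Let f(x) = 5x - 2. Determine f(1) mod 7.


f(1) = 3
3 mod 7 = 3

3


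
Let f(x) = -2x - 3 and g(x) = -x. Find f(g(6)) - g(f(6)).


f(g(6)) = 9
g(f(6)) = 15
Difference = -6

-6


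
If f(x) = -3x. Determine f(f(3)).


f(3) = -9
f(-9) = 27

27


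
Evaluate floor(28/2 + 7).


28/2 = 14
14 + 7 = 21
floor(21) = 21

21


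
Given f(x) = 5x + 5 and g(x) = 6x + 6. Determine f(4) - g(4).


f(4) = 25
g(4) = 30
Difference = -5

-5


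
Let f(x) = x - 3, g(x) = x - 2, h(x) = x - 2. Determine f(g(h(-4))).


h(-4) = -6
g(-6) = -8
f(-8) = -11

-11


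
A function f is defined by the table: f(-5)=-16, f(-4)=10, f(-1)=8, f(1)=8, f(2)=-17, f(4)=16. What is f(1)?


Reading from the table at x = 1

8


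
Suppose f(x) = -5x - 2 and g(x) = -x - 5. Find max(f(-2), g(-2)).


f(-2) = 8
g(-2) = -3
max = 8

8


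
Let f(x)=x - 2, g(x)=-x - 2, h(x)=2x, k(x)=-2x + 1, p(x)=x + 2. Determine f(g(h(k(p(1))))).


p(1) = 3
k(3) = -5
h(-5) = -10
g(-10) = 8
f(8) = 6

6


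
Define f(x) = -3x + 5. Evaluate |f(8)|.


f(8) = -19
|-19| = 19

19


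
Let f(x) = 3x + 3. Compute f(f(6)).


f(6) = 21
f(21) = 66

66


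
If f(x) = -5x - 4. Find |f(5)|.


f(5) = -29
|-29| = 29

29


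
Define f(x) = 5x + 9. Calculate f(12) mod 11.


f(12) = 69
69 mod 11 = 3

3


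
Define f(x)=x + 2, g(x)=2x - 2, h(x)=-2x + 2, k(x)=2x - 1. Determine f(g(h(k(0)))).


k(0) = -1
h(-1) = 4
g(4) = 6
f(6) = 8

8


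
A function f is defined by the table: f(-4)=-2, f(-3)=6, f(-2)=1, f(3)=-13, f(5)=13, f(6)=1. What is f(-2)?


Reading from the table at x = -2

1


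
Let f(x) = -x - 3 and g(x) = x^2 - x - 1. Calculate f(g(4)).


g(4) = 11
f(11) = -14

-14


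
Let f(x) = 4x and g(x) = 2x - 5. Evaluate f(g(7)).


36


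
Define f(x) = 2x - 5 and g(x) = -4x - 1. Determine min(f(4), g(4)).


f(4) = 3
g(4) = -17
min = -17

-17


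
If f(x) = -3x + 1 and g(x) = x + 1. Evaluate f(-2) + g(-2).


f(-2) = 7
g(-2) = -1
Sum = 6

6


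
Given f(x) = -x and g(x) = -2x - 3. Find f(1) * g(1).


5


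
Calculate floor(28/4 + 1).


8


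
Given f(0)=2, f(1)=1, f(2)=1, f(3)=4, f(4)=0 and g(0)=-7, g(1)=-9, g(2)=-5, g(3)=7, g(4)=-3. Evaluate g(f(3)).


-3


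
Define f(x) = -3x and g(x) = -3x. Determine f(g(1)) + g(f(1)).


f(g(1)) = 9
g(f(1)) = 9
Sum = 18

18


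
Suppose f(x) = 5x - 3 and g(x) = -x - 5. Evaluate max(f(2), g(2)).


f(2) = 7
g(2) = -7
max = 7

7


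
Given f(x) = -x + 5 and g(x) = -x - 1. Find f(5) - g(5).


f(5) = 0
g(5) = -6
Difference = 6

6


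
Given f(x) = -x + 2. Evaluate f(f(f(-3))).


f(-3) = 5
f(5) = -3
f(-3) = 5

5


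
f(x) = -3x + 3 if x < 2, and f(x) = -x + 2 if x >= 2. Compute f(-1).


-1 satisfies x < 2
f(-1) = 6

6


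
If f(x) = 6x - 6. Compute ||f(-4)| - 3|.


f(-4) = -30
|-30| = 30
|30 - 3| = 27

27


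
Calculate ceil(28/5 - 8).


28/5 = 5.6
5.6 - 8 = -2.4
ceil(-2.4) = -2

-2


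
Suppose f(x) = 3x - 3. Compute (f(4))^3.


f(4) = 9
(9)^3 = 729

729


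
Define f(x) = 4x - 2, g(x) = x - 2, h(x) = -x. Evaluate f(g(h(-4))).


h(-4) = 4
g(4) = 2
f(2) = 6

6


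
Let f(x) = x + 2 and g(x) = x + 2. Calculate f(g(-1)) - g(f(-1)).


f(g(-1)) = 3
g(f(-1)) = 3
Difference = 0

0


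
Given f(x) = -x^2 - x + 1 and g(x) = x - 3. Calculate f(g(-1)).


g(-1) = -4
f(-4) = (-1)*(-4)^2 - 1*(-4) + 1 = -11

-11


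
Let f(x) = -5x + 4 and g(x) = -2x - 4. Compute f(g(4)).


64


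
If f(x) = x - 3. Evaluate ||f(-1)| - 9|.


f(-1) = -4
|-4| = 4
|4 - 9| = 5

5


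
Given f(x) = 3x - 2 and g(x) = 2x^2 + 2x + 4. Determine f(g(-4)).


g(-4) = 28
f(28) = 82

82


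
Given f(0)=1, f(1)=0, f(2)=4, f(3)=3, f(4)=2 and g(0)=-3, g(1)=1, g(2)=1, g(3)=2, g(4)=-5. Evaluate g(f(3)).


f(3) = 3
g(3) = 2

2


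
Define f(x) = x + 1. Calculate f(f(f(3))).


f(3) = 4
f(4) = 5
f(5) = 6

6


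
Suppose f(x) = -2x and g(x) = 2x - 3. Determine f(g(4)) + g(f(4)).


f(g(4)) = -10
g(f(4)) = -19
Sum = -29

-29


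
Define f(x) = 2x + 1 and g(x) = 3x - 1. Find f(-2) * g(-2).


f(-2) = -3
g(-2) = -7
Product = 21

21


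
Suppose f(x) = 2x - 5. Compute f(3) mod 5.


f(3) = 1
1 mod 5 = 1

1


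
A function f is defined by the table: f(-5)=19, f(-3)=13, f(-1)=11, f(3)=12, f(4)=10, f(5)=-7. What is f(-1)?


Reading from the table at x = -1

11


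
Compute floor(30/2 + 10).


30/2 = 15
15 + 10 = 25
floor(25) = 25

25


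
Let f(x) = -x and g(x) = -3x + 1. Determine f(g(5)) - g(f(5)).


f(g(5)) = 14
g(f(5)) = 16
Difference = -2

-2


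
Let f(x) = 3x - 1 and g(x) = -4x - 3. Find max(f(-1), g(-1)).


f(-1) = -4
g(-1) = 1
max = 1

1


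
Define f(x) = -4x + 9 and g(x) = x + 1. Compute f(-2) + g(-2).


f(-2) = 17
g(-2) = -1
Sum = 16

16


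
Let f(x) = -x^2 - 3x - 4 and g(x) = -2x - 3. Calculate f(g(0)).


g(0) = -3
f(-3) = (-1)*(-3)^2 - 3*(-3) - 4 = -4

-4


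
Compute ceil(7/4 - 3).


7/4 = 1.75
1.75 - 3 = -1.25
ceil(-1.25) = -1

-1


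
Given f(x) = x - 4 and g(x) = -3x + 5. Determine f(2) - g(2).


f(2) = -2
g(2) = -1
Difference = -1

-1


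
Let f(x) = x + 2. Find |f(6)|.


f(6) = 8
|8| = 8

8


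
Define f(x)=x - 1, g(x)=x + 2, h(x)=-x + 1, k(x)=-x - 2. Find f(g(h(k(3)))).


k(3) = -5
h(-5) = 6
g(6) = 8
f(8) = 7

7


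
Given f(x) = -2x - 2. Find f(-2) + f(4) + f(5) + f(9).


f(-2) = 2
f(4) = -10
f(5) = -12
f(9) = -20
Sum = -40

-40


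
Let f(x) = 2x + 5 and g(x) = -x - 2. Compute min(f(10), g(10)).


f(10) = 25
g(10) = -12
min = -12

-12


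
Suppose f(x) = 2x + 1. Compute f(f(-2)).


-5


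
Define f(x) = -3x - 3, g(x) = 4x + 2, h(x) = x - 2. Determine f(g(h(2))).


h(2) = 0
g(0) = 2
f(2) = -9

-9


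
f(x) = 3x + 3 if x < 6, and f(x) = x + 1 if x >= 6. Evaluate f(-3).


-3 satisfies x < 6
f(-3) = -6

-6


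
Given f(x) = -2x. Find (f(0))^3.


f(0) = 0
(0)^3 = 0

0


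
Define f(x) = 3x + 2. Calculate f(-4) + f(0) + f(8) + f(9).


f(-4) = -10
f(0) = 2
f(8) = 26
f(9) = 29
Sum = 47

47


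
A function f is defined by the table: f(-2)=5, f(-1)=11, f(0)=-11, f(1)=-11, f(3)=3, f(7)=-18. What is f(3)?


Reading from the table at x = 3

3


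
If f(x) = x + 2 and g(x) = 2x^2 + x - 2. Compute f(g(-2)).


g(-2) = 4
f(4) = 6

6


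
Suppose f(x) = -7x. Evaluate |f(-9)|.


f(-9) = 63
|63| = 63

63


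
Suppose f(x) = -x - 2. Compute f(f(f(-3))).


f(-3) = 1
f(1) = -3
f(-3) = 1

1


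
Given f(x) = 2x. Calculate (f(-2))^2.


f(-2) = -4
(-4)^2 = 16

16


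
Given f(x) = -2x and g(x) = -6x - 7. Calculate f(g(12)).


g(12) = -79
f(-79) = 158

158


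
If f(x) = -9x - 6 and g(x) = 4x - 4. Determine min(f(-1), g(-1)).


f(-1) = 3
g(-1) = -8
min = -8

-8


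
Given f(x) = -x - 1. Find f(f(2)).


f(2) = -3
f(-3) = 2

2


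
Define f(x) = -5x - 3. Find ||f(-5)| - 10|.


12


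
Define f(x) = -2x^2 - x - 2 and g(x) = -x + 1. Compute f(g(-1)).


g(-1) = 2
f(2) = (-2)*(2)^2 - 1*(2) - 2 = -12

-12


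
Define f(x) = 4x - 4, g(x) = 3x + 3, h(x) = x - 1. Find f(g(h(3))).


h(3) = 2
g(2) = 9
f(9) = 32

32


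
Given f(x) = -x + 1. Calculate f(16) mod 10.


f(16) = -15
-15 mod 10 = 5

5


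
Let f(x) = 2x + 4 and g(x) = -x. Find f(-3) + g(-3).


f(-3) = -2
g(-3) = 3
Sum = 1

1


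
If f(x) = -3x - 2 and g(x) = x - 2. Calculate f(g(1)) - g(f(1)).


f(g(1)) = 1
g(f(1)) = -7
Difference = 8

8


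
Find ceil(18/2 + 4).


18/2 = 9
9 + 4 = 13
ceil(13) = 13

13


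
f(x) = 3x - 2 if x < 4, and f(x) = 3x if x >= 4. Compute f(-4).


-14


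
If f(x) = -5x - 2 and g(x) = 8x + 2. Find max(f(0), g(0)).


f(0) = -2
g(0) = 2
max = 2

2


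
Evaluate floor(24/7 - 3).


24/7 = 3.4286
3.4286 - 3 = 0.4286
floor(0.4286) = 0

0


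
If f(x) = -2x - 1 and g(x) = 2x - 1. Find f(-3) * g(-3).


f(-3) = 5
g(-3) = -7
Product = -35

-35


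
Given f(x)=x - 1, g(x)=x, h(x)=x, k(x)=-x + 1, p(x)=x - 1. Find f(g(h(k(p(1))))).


p(1) = 0
k(0) = 1
h(1) = 1
g(1) = 1
f(1) = 0

0


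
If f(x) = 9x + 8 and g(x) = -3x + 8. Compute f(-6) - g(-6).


f(-6) = -46
g(-6) = 26
Difference = -72

-72


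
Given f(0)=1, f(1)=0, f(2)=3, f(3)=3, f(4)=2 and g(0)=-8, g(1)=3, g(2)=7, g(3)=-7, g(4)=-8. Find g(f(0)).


f(0) = 1
g(1) = 3

3


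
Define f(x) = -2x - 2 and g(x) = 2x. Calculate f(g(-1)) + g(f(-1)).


f(g(-1)) = 2
g(f(-1)) = 0
Sum = 2

2


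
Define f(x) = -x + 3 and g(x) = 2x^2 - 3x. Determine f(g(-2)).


-11


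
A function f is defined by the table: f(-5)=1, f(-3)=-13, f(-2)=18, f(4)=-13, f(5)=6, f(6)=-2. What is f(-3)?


Reading from the table at x = -3

-13


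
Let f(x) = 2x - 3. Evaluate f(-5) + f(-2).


f(-5) = -13
f(-2) = -7
Sum = -20

-20


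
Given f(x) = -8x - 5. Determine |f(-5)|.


f(-5) = 35
|35| = 35

35


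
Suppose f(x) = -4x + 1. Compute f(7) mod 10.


f(7) = -27
-27 mod 10 = 3

3


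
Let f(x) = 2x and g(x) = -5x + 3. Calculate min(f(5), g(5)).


f(5) = 10
g(5) = -22
min = -22

-22


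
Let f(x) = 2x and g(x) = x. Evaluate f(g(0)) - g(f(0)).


f(g(0)) = 0
g(f(0)) = 0
Difference = 0

0


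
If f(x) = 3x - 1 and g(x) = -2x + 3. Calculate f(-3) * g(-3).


f(-3) = -10
g(-3) = 9
Product = -90

-90


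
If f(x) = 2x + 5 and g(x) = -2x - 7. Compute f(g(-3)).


g(-3) = -1
f(-1) = 3

3


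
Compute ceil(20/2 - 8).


20/2 = 10
10 - 8 = 2
ceil(2) = 2

2


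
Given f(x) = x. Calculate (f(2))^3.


f(2) = 2
(2)^3 = 8

8


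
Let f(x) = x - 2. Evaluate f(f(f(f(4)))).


f(4) = 2
f(2) = 0
f(0) = -2
f(-2) = -4

-4


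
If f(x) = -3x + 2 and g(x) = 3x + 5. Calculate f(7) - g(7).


f(7) = -19
g(7) = 26
Difference = -45

-45


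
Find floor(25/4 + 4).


10


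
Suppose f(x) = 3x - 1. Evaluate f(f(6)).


f(6) = 17
f(17) = 50

50


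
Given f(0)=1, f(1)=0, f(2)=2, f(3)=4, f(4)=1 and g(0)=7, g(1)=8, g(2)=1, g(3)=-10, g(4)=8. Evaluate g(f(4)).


f(4) = 1
g(1) = 8

8


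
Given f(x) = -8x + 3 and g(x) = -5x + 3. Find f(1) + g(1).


f(1) = -5
g(1) = -2
Sum = -7

-7


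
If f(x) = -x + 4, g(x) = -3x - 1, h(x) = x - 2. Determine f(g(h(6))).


h(6) = 4
g(4) = -13
f(-13) = 17

17


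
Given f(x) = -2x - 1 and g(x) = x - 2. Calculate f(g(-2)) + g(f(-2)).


f(g(-2)) = 7
g(f(-2)) = 1
Sum = 8

8


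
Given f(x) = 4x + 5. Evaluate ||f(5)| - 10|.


f(5) = 25
|25| = 25
|25 - 10| = 15

15


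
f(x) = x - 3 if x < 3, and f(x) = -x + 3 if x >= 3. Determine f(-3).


-3 satisfies x < 3
f(-3) = -6

-6


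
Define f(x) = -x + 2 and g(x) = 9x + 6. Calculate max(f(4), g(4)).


42


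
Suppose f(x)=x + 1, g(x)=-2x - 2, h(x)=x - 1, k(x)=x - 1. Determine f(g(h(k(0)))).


k(0) = -1
h(-1) = -2
g(-2) = 2
f(2) = 3

3


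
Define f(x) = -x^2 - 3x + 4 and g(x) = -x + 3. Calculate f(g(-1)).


g(-1) = 4
f(4) = (-1)*(4)^2 - 3*(4) + 4 = -24

-24


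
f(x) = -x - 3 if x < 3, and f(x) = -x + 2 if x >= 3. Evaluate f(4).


4 satisfies x >= 3
f(4) = -2

-2


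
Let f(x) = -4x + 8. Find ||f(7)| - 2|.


f(7) = -20
|-20| = 20
|20 - 2| = 18

18


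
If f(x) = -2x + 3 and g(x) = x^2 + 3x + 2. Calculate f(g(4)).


g(4) = 30
f(30) = -57

-57


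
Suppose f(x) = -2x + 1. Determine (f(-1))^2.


f(-1) = 3
(3)^2 = 9

9


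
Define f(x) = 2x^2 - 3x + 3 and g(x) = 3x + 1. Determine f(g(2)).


g(2) = 7
f(7) = 2*(7)^2 - 3*(7) + 3 = 80

80


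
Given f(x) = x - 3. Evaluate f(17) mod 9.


5


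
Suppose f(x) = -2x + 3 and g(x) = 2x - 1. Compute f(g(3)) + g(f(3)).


f(g(3)) = -7
g(f(3)) = -7
Sum = -14

-14


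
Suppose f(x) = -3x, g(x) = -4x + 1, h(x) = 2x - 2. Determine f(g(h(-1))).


-51


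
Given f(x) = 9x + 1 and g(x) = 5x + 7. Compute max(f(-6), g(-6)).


-23


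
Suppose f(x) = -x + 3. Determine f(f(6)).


f(6) = -3
f(-3) = 6

6


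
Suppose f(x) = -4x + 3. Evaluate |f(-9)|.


f(-9) = 39
|39| = 39

39


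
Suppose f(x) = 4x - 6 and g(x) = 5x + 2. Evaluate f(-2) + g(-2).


f(-2) = -14
g(-2) = -8
Sum = -22

-22


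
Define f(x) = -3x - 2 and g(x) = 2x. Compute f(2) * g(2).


-32


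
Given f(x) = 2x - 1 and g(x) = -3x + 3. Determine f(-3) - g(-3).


f(-3) = -7
g(-3) = 12
Difference = -19

-19


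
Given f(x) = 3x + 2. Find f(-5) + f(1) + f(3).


f(-5) = -13
f(1) = 5
f(3) = 11
Sum = 3

3


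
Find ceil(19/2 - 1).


19/2 = 9.5
9.5 - 1 = 8.5
ceil(8.5) = 9

9


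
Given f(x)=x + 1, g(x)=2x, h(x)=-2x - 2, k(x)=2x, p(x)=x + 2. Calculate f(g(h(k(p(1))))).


p(1) = 3
k(3) = 6
h(6) = -14
g(-14) = -28
f(-28) = -27

-27


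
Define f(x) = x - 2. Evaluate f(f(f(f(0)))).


f(0) = -2
f(-2) = -4
f(-4) = -6
f(-6) = -8

-8


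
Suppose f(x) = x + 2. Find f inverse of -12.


Solve x + 2 = -12
x = (-12 - 2) / 1 = -14

-14


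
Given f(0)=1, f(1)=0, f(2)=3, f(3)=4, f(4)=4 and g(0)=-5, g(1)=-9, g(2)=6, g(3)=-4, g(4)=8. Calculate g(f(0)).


f(0) = 1
g(1) = -9

-9


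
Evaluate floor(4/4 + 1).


4/4 = 1
1 + 1 = 2
floor(2) = 2

2


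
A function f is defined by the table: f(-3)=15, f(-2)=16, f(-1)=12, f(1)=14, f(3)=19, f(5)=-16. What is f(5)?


Reading from the table at x = 5

-16


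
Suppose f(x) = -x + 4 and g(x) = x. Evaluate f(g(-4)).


8


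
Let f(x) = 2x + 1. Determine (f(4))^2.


f(4) = 9
(9)^2 = 81

81


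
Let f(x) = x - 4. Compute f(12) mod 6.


2


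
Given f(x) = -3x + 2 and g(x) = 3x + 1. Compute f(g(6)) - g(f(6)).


f(g(6)) = -55
g(f(6)) = -47
Difference = -8

-8


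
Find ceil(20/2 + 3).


20/2 = 10
10 + 3 = 13
ceil(13) = 13

13


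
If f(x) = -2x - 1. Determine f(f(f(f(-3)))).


f(-3) = 5
f(5) = -11
f(-11) = 21
f(21) = -43

-43


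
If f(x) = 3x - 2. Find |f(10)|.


f(10) = 28
|28| = 28

28


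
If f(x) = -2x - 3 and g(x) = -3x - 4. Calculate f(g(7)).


47


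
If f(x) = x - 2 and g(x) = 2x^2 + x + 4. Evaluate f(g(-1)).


g(-1) = 5
f(5) = 3

3


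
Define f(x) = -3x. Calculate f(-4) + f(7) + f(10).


f(-4) = 12
f(7) = -21
f(10) = -30
Sum = -39

-39


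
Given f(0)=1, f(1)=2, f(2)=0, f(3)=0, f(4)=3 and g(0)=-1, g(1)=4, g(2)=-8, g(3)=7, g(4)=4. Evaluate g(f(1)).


-8


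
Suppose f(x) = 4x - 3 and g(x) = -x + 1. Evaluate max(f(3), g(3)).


f(3) = 9
g(3) = -2
max = 9

9


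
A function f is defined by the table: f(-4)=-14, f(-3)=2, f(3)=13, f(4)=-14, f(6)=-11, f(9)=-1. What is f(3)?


Reading from the table at x = 3

13


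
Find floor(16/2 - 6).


16/2 = 8
8 - 6 = 2
floor(2) = 2

2


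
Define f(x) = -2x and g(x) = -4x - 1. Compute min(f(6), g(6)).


-25


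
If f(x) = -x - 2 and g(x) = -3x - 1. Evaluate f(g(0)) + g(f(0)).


4


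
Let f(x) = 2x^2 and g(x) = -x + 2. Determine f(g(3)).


2


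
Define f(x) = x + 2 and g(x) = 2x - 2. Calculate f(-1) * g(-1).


f(-1) = 1
g(-1) = -4
Product = -4

-4


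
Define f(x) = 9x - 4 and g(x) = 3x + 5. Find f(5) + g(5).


f(5) = 41
g(5) = 20
Sum = 61

61


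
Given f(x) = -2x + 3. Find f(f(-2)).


f(-2) = 7
f(7) = -11

-11


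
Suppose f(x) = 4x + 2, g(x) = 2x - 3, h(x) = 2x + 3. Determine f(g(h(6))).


h(6) = 15
g(15) = 27
f(27) = 110

110


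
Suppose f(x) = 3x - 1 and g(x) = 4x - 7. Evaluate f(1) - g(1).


f(1) = 2
g(1) = -3
Difference = 5

5


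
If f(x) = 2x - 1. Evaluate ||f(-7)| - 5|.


f(-7) = -15
|-15| = 15
|15 - 5| = 10

10


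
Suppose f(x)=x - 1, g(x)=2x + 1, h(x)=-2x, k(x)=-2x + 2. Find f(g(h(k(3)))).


k(3) = -4
h(-4) = 8
g(8) = 17
f(17) = 16

16


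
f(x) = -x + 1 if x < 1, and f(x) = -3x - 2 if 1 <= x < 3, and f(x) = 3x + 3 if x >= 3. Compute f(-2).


-2 satisfies x < 1
f(-2) = 3

3


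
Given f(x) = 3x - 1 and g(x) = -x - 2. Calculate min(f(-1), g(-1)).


f(-1) = -4
g(-1) = -1
min = -4

-4


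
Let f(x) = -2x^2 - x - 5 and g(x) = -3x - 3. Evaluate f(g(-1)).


g(-1) = 0
f(0) = (-2)*(0)^2 - 1*(0) - 5 = -5

-5


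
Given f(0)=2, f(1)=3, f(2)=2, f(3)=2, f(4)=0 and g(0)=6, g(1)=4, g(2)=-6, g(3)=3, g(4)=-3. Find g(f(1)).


f(1) = 3
g(3) = 3

3


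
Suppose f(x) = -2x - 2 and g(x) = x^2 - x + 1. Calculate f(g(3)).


g(3) = 7
f(7) = -16

-16


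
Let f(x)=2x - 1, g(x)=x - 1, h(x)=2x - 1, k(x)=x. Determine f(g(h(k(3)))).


k(3) = 3
h(3) = 5
g(5) = 4
f(4) = 7

7


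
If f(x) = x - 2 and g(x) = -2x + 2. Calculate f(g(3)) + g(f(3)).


-6
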